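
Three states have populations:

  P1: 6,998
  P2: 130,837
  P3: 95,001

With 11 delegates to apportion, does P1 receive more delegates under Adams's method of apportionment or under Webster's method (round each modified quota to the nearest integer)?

Adams: P1 1, P2 6, P3 4.
Webster: P1 0, P2 6, P3 5.
P1 gets 1 under Adams and 0 under Webster.

Adams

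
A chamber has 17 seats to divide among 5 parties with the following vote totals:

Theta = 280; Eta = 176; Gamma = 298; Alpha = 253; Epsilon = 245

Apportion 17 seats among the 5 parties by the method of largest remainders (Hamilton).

Theta 4; Eta 2; Gamma 4; Alpha 4; Epsilon 3

Standard divisor: 1252 ÷ 17 ≈ 73.647.
Standard quotas: Theta 3.802, Eta 2.390, Gamma 4.046, Alpha 3.435, Epsilon 3.327.
Lower quotas: Theta 3, Eta 2, Gamma 4, Alpha 3, Epsilon 3 (sum 15, leaving 2 seats).
Remainders in descending order: Theta 0.802, Alpha 0.435, Eta 0.390, Epsilon 0.327, Gamma 0.046.
The surplus seats go to Theta, Alpha.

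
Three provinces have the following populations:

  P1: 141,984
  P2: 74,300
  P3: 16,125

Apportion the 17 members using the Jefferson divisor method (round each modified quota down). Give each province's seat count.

P1: 11, P2: 5, P3: 1

Standard divisor 232409/17 ≈ 13671.118; standard quotas: P1 10.386, P2 5.435, P3 1.179.
Rounding down gives 10, 5, 1 = 16 seats, so the divisor must be adjusted.
With modified divisor 12600: modified quotas P1 11.269, P2 5.897, P3 1.280.
Rounding down: P1 11, P2 5, P3 1 (total 17).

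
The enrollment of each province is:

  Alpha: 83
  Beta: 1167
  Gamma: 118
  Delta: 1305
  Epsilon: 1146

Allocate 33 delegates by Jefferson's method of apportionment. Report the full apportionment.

Alpha=0, Beta=10, Gamma=1, Delta=12, Epsilon=10

Standard divisor 3819/33 ≈ 115.727; standard quotas: Alpha 0.717, Beta 10.084, Gamma 1.020, Delta 11.277, Epsilon 9.903.
Rounding down gives 0, 10, 1, 11, 9 = 31 seats, so the divisor must be adjusted.
With modified divisor 107: modified quotas Alpha 0.776, Beta 10.907, Gamma 1.103, Delta 12.196, Epsilon 10.710.
Rounding down: Alpha 0, Beta 10, Gamma 1, Delta 12, Epsilon 10 (total 33).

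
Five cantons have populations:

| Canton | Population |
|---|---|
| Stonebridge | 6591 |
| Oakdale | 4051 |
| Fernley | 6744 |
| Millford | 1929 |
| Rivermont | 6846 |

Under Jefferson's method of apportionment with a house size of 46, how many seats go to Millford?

3

Standard divisor 26161/46 ≈ 568.717; standard quotas: Stonebridge 11.589, Oakdale 7.123, Fernley 11.858, Millford 3.392, Rivermont 12.038.
Rounding down gives 11, 7, 11, 3, 12 = 44 seats, so the divisor must be adjusted.
With modified divisor 540: modified quotas Stonebridge 12.206, Oakdale 7.502, Fernley 12.489, Millford 3.572, Rivermont 12.678.
Rounding down: Stonebridge 12, Oakdale 7, Fernley 12, Millford 3, Rivermont 12 (total 46).
Millford receives 3.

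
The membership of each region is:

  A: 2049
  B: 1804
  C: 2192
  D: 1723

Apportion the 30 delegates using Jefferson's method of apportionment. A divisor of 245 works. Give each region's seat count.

With modified divisor 245: modified quotas A 8.363, B 7.363, C 8.947, D 7.033.
Rounding down: A 8, B 7, C 8, D 7 (total 30).

A 8; B 7; C 8; D 7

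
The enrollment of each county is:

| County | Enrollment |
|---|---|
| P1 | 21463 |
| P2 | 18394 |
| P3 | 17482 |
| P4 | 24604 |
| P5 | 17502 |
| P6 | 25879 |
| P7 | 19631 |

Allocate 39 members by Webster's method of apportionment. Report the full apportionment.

Standard divisor 144955/39 ≈ 3716.795; standard quotas: P1 5.775, P2 4.949, P3 4.704, P4 6.620, P5 4.709, P6 6.963, P7 5.282.
Rounding to the nearest integer gives 6, 5, 5, 7, 5, 7, 5 = 40 seats, so the divisor must be adjusted.
With modified divisor 3800: modified quotas P1 5.648, P2 4.841, P3 4.601, P4 6.475, P5 4.606, P6 6.810, P7 5.166.
Rounding to the nearest integer: P1 6, P2 5, P3 5, P4 6, P5 5, P6 7, P7 5 (total 39).

P1: 6; P2: 5; P3: 5; P4: 6; P5: 5; P6: 7; P7: 5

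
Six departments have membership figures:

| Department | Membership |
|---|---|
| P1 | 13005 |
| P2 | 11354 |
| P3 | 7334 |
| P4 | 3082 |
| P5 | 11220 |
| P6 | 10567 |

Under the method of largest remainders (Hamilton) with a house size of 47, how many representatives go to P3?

Standard divisor: 56562 ÷ 47 ≈ 1203.447.
Standard quotas: P1 10.8065, P2 9.4346, P3 6.0942, P4 2.5610, P5 9.3232, P6 8.7806.
Lower quotas: P1 10, P2 9, P3 6, P4 2, P5 9, P6 8 (sum 44, leaving 3 seats).
Remainders in descending order: P1 0.8065, P6 0.7806, P4 0.5610, P2 0.4346, P5 0.3232, P3 0.0942.
The surplus seats go to P1, P6, P4.
P3 receives 6.

6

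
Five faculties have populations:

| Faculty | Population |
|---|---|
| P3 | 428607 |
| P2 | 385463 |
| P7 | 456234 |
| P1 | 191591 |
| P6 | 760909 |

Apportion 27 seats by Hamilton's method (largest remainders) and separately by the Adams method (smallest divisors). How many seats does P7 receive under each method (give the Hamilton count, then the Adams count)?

Hamilton: P3 5, P2 5, P7 6, P1 2, P6 9.
Adams: P3 5, P2 5, P7 5, P1 3, P6 9.
P7 gets 6 under Hamilton and 5 under Adams.

6 and 5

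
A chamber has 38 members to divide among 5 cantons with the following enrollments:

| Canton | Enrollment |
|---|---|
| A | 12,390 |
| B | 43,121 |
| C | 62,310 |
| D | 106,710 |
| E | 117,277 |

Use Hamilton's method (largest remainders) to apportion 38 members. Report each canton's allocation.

The standard divisor is 341808/38 ≈ 8994.947.
Standard quotas: A 1.3774, B 4.7939, C 6.9272, D 11.8633, E 13.0381.
Lower quotas: A 1, B 4, C 6, D 11, E 13 (sum 35, leaving 3 seats).
Remainders in descending order: C 0.9272, D 0.8633, B 0.7939, A 0.3774, E 0.0381.
Largest remainders: C, D, B receive the extra seats.

A: 1, B: 5, C: 7, D: 12, E: 13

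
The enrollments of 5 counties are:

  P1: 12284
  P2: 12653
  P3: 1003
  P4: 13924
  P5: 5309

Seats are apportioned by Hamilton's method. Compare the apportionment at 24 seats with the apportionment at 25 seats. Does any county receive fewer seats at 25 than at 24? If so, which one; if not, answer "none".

P3

At 24 seats: P1 6, P2 7, P3 1, P4 7, P5 3.
At 25 seats: P1 7, P2 7, P3 0, P4 8, P5 3.
P3 drops from 1 to 0.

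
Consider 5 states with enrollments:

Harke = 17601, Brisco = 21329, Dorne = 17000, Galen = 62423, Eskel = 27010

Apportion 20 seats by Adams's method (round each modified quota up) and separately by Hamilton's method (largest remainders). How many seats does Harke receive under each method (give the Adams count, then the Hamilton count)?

3 and 2

Adams: Harke 3, Brisco 3, Dorne 2, Galen 8, Eskel 4.
Hamilton: Harke 2, Brisco 3, Dorne 2, Galen 9, Eskel 4.
Harke gets 3 under Adams and 2 under Hamilton.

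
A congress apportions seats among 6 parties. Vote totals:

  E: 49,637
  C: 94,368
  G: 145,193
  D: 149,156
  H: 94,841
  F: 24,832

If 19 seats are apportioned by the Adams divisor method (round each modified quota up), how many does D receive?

Standard divisor 558027/19 ≈ 29369.842; standard quotas: E 1.690, C 3.213, G 4.944, D 5.079, H 3.229, F 0.845.
Rounding up gives 2, 4, 5, 6, 4, 1 = 22 seats, so the divisor must be adjusted.
With modified divisor 34000: modified quotas E 1.460, C 2.776, G 4.270, D 4.387, H 2.789, F 0.730.
Rounding up: E 2, C 3, G 5, D 5, H 3, F 1 (total 19).
D receives 5.

5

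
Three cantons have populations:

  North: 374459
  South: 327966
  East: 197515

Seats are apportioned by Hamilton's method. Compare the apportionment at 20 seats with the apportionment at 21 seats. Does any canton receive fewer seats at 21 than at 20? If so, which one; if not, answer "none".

At 20 seats: North 8, South 7, East 5.
At 21 seats: North 9, South 8, East 4.
East drops from 5 to 4.

East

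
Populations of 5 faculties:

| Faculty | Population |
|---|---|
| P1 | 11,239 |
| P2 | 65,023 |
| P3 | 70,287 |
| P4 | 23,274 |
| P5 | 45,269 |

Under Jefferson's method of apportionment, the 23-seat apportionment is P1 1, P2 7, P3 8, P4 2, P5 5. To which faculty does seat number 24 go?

Priority for the next seat is population ÷ (current seats + 1).
Priorities: P1 5619.500, P2 8127.875, P3 7809.667, P4 7758.000, P5 7544.833.
Highest priority: P2.

P2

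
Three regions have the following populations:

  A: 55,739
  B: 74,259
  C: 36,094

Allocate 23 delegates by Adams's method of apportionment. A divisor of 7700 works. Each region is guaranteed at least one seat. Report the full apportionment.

A 8, B 10, C 5

With modified divisor 7700: modified quotas A 7.239, B 9.644, C 4.688.
Rounding up: A 8, B 10, C 5 (total 23).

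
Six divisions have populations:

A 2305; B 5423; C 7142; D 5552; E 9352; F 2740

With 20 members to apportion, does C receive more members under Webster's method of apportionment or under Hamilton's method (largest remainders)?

Webster

Webster: A 1, B 3, C 5, D 3, E 6, F 2.
Hamilton: A 2, B 3, C 4, D 3, E 6, F 2.
C gets 5 under Webster and 4 under Hamilton.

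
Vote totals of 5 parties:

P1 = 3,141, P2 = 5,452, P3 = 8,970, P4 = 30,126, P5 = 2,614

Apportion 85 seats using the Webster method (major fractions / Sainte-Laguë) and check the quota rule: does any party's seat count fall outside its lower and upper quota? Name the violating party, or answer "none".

Standard quotas: P1 5.308, P2 9.213, P3 15.157, P4 50.906, P5 4.417.
Webster allocation: P1 5, P2 9, P3 15, P4 52, P5 4.
P4 has quota 50.906 (lower 50, upper 51) but receives 52 — outside the quota interval.

P4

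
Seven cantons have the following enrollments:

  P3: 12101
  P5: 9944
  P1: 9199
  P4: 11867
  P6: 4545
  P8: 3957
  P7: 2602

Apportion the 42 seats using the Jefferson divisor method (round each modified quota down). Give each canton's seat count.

Standard divisor 54215/42 ≈ 1290.833; standard quotas: P3 9.375, P5 7.704, P1 7.126, P4 9.193, P6 3.521, P8 3.065, P7 2.016.
Rounding down gives 9, 7, 7, 9, 3, 3, 2 = 40 seats, so the divisor must be adjusted.
With modified divisor 1200: modified quotas P3 10.084, P5 8.287, P1 7.666, P4 9.889, P6 3.788, P8 3.297, P7 2.168.
Rounding down: P3 10, P5 8, P1 7, P4 9, P6 3, P8 3, P7 2 (total 42).

P3: 10, P5: 8, P1: 7, P4: 9, P6: 3, P8: 3, P7: 2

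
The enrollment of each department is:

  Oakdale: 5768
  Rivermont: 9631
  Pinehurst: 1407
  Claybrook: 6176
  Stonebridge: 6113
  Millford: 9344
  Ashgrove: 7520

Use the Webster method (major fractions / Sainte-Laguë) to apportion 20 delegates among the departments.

Oakdale=2, Rivermont=4, Pinehurst=1, Claybrook=3, Stonebridge=3, Millford=4, Ashgrove=3

Standard divisor 45959/20 ≈ 2297.95; standard quotas: Oakdale 2.510, Rivermont 4.191, Pinehurst 0.612, Claybrook 2.688, Stonebridge 2.660, Millford 4.066, Ashgrove 3.272.
Rounding to the nearest integer gives 3, 4, 1, 3, 3, 4, 3 = 21 seats, so the divisor must be adjusted.
With modified divisor 2400: modified quotas Oakdale 2.403, Rivermont 4.013, Pinehurst 0.586, Claybrook 2.573, Stonebridge 2.547, Millford 3.893, Ashgrove 3.133.
Rounding to the nearest integer: Oakdale 2, Rivermont 4, Pinehurst 1, Claybrook 3, Stonebridge 3, Millford 4, Ashgrove 3 (total 20).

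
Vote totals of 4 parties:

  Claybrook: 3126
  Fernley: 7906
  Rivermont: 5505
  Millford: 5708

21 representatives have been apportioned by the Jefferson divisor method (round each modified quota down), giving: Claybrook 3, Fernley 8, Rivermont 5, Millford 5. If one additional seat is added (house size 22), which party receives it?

Millford

Priority for the next seat is population ÷ (current seats + 1).
Priorities: Claybrook 781.500, Fernley 878.444, Rivermont 917.500, Millford 951.333.
Highest priority: Millford.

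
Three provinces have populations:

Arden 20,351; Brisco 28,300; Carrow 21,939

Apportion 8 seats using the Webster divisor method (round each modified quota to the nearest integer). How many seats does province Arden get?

2

Standard divisor 70590/8 ≈ 8823.75; standard quotas: Arden 2.306, Brisco 3.207, Carrow 2.486.
Rounding to the nearest integer gives 2, 3, 2 = 7 seats, so the divisor must be adjusted.
With modified divisor 8500: modified quotas Arden 2.394, Brisco 3.329, Carrow 2.581.
Rounding to the nearest integer: Arden 2, Brisco 3, Carrow 3 (total 8).
Arden receives 2.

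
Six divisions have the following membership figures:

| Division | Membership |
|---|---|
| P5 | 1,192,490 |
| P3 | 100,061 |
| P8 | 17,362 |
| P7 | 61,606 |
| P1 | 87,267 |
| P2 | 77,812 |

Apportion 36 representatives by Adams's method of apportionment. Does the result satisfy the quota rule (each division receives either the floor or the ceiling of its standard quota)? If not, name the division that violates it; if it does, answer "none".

P5

Standard quotas: P5 27.938, P3 2.344, P8 0.407, P7 1.443, P1 2.045, P2 1.823.
Adams allocation: P5 26, P3 3, P8 1, P7 2, P1 2, P2 2.
P5 has quota 27.938 (lower 27, upper 28) but receives 26 — outside the quota interval.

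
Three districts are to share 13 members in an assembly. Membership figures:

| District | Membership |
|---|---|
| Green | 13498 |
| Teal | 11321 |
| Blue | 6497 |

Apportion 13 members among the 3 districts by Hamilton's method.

Green=5, Teal=5, Blue=3

The standard divisor is 31316/13 ≈ 2408.923.
Standard quotas: Green 5.6033, Teal 4.6996, Blue 2.6971.
Lower quotas: Green 5, Teal 4, Blue 2 (sum 11, leaving 2 seats).
Remainders in descending order: Teal 0.6996, Blue 0.6971, Green 0.6033.
The surplus seats go to Teal, Blue.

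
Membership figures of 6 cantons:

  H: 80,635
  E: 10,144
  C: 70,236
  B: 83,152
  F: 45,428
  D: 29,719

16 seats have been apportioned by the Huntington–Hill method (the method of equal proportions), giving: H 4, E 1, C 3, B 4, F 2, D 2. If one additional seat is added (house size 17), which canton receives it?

C

Priority for the next seat is population ÷ (√(s·(s+1))).
Priorities: H 18030.534, E 7172.891, C 20275.387, B 18593.352, F 18545.903, D 12132.731.
Highest priority: C.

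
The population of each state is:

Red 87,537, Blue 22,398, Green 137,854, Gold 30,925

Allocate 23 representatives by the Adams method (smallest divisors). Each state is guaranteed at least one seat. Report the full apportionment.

Standard divisor 278714/23 ≈ 12118; standard quotas: Red 7.224, Blue 1.848, Green 11.376, Gold 2.552.
Rounding up gives 8, 2, 12, 3 = 25 seats, so the divisor must be adjusted.
With modified divisor 13200: modified quotas Red 6.632, Blue 1.697, Green 10.443, Gold 2.343.
Rounding up: Red 7, Blue 2, Green 11, Gold 3 (total 23).

Red=7, Blue=2, Green=11, Gold=3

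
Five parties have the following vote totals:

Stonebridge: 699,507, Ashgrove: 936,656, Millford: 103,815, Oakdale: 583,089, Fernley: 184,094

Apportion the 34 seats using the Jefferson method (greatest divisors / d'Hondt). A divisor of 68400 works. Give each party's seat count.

With modified divisor 68400: modified quotas Stonebridge 10.227, Ashgrove 13.694, Millford 1.518, Oakdale 8.525, Fernley 2.691.
Rounding down: Stonebridge 10, Ashgrove 13, Millford 1, Oakdale 8, Fernley 2 (total 34).

Stonebridge 10; Ashgrove 13; Millford 1; Oakdale 8; Fernley 2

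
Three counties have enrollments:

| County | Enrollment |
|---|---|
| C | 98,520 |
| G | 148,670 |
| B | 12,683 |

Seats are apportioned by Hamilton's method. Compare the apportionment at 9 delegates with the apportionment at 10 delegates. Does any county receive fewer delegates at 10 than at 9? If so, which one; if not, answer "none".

At 9 seats: C 3, G 5, B 1.
At 10 seats: C 4, G 6, B 0.
B drops from 1 to 0.

B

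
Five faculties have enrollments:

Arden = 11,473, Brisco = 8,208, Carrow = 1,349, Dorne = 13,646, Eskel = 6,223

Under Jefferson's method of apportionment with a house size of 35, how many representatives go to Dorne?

Standard divisor 40899/35 ≈ 1168.543; standard quotas: Arden 9.818, Brisco 7.024, Carrow 1.154, Dorne 11.678, Eskel 5.325.
Rounding down gives 9, 7, 1, 11, 5 = 33 seats, so the divisor must be adjusted.
With modified divisor 1100: modified quotas Arden 10.430, Brisco 7.462, Carrow 1.226, Dorne 12.405, Eskel 5.657.
Rounding down: Arden 10, Brisco 7, Carrow 1, Dorne 12, Eskel 5 (total 35).
Dorne receives 12.

12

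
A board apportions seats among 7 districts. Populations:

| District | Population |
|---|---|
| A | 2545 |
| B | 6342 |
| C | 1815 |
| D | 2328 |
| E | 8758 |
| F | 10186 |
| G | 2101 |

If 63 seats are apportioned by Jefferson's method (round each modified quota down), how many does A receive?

Standard divisor 34075/63 ≈ 540.873; standard quotas: A 4.705, B 11.725, C 3.356, D 4.304, E 16.192, F 18.833, G 3.884.
Rounding down gives 4, 11, 3, 4, 16, 18, 3 = 59 seats, so the divisor must be adjusted.
With modified divisor 512: modified quotas A 4.971, B 12.387, C 3.545, D 4.547, E 17.105, F 19.895, G 4.104.
Rounding down: A 4, B 12, C 3, D 4, E 17, F 19, G 4 (total 63).
A receives 4.

4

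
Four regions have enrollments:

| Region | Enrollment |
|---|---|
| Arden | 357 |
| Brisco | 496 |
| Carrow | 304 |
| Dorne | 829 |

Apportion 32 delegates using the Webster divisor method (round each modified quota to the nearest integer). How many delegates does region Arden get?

Standard divisor 1986/32 ≈ 62.062; standard quotas: Arden 5.752, Brisco 7.992, Carrow 4.898, Dorne 13.358.
Rounding to the nearest integer gives Arden 6, Brisco 8, Carrow 5, Dorne 13 — total 32, matching the house size, so no adjustment is needed.
Arden receives 6.

6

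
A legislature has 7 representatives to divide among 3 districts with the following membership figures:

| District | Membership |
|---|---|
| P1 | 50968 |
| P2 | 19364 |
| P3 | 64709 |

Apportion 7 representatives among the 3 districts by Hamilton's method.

The standard divisor is 135041/7 ≈ 19291.571.
Standard quotas: P1 2.6420, P2 1.0038, P3 3.3543.
Lower quotas: P1 2, P2 1, P3 3 (sum 6, leaving 1 seat).
Remainders in descending order: P1 0.6420, P3 0.3543, P2 0.0038.
Largest remainder: P1 receives the extra seat.

P1 3, P2 1, P3 3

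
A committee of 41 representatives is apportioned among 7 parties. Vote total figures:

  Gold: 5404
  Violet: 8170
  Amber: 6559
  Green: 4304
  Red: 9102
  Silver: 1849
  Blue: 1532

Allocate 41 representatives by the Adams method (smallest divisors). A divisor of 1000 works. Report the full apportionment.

With modified divisor 1000: modified quotas Gold 5.404, Violet 8.170, Amber 6.559, Green 4.304, Red 9.102, Silver 1.849, Blue 1.532.
Rounding up: Gold 6, Violet 9, Amber 7, Green 5, Red 10, Silver 2, Blue 2 (total 41).

Gold=6, Violet=9, Amber=7, Green=5, Red=10, Silver=2, Blue=2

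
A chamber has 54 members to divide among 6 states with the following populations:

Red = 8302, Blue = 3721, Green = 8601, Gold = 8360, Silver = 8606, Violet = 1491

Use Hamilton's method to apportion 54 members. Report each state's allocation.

Standard divisor: 39081 ÷ 54 ≈ 723.722.
Standard quotas: Red 11.4713, Blue 5.1415, Green 11.8844, Gold 11.5514, Silver 11.8913, Violet 2.0602.
Lower quotas: Red 11, Blue 5, Green 11, Gold 11, Silver 11, Violet 2 (sum 51, leaving 3 seats).
Remainders in descending order: Silver 0.8913, Green 0.8844, Gold 0.5514, Red 0.4713, Blue 0.1415, Violet 0.0602.
Largest remainders: Silver, Green, Gold receive the extra seats.

Red 11; Blue 5; Green 12; Gold 12; Silver 12; Violet 2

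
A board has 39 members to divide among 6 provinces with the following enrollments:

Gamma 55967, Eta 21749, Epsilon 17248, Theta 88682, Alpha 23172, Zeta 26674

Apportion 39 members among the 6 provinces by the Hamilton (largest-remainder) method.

Total 233492; standard divisor 233492/39 ≈ 5986.974.
Standard quotas: Gamma 9.3481, Eta 3.6327, Epsilon 2.8809, Theta 14.8125, Alpha 3.8704, Zeta 4.4553.
Lower quotas: Gamma 9, Eta 3, Epsilon 2, Theta 14, Alpha 3, Zeta 4 (sum 35, leaving 4 seats).
Remainders in descending order: Epsilon 0.8809, Alpha 0.8704, Theta 0.8125, Eta 0.6327, Zeta 0.4553, Gamma 0.3481.
Largest remainders: Epsilon, Alpha, Theta, Eta receive the extra seats.

Gamma=9, Eta=4, Epsilon=3, Theta=15, Alpha=4, Zeta=4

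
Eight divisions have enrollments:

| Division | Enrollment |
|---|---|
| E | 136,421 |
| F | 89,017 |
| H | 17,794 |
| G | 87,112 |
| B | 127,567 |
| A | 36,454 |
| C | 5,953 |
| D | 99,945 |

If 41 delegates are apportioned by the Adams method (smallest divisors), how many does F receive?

Standard divisor 600263/41 ≈ 14640.561; standard quotas: E 9.318, F 6.080, H 1.215, G 5.950, B 8.713, A 2.490, C 0.407, D 6.827.
Rounding up gives 10, 7, 2, 6, 9, 3, 1, 7 = 45 seats, so the divisor must be adjusted.
With modified divisor 16900: modified quotas E 8.072, F 5.267, H 1.053, G 5.155, B 7.548, A 2.157, C 0.352, D 5.914.
Rounding up: E 9, F 6, H 2, G 6, B 8, A 3, C 1, D 6 (total 41).
F receives 6.

6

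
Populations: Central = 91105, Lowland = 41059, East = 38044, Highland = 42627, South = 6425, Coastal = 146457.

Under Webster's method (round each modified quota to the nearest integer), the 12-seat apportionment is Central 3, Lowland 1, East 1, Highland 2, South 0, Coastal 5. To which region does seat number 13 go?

Lowland

Priority for the next seat is population ÷ (current seats + 0.5).
Priorities: Central 26030.000, Lowland 27372.667, East 25362.667, Highland 17050.800, South 12850.000, Coastal 26628.545.
Highest priority: Lowland.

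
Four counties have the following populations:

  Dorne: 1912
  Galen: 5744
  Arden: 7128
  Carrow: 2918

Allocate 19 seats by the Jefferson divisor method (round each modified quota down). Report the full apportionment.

Dorne 2, Galen 6, Arden 8, Carrow 3

Standard divisor 17702/19 ≈ 931.684; standard quotas: Dorne 2.052, Galen 6.165, Arden 7.651, Carrow 3.132.
Rounding down gives 2, 6, 7, 3 = 18 seats, so the divisor must be adjusted.
With modified divisor 860: modified quotas Dorne 2.223, Galen 6.679, Arden 8.288, Carrow 3.393.
Rounding down: Dorne 2, Galen 6, Arden 8, Carrow 3 (total 19).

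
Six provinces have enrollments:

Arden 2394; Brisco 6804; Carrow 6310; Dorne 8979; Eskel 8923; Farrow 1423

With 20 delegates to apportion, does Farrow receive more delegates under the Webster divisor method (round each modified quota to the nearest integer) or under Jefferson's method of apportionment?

Webster: Arden 1, Brisco 4, Carrow 4, Dorne 5, Eskel 5, Farrow 1.
Jefferson: Arden 1, Brisco 4, Carrow 4, Dorne 6, Eskel 5, Farrow 0.
Farrow gets 1 under Webster and 0 under Jefferson.

Webster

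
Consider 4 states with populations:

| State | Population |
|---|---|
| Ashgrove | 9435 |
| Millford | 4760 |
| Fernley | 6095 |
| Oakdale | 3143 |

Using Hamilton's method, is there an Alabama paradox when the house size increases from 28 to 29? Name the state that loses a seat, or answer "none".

At 28 seats: Ashgrove 11, Millford 6, Fernley 7, Oakdale 4.
At 29 seats: Ashgrove 12, Millford 6, Fernley 7, Oakdale 4.
No state's allocation decreased.

none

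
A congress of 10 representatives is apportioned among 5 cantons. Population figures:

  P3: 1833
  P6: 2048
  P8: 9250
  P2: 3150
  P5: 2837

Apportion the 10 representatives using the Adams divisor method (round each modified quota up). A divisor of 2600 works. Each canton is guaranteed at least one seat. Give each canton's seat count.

With modified divisor 2600: modified quotas P3 0.705, P6 0.788, P8 3.558, P2 1.212, P5 1.091.
Rounding up: P3 1, P6 1, P8 4, P2 2, P5 2 (total 10).

P3: 1; P6: 1; P8: 4; P2: 2; P5: 2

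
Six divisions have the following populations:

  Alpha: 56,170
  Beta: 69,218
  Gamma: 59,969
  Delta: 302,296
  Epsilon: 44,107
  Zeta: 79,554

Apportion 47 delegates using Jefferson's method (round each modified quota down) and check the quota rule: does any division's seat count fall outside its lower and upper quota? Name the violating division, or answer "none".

Delta

Standard quotas: Alpha 4.319, Beta 5.322, Gamma 4.611, Delta 23.242, Epsilon 3.391, Zeta 6.116.
Jefferson allocation: Alpha 4, Beta 5, Gamma 4, Delta 25, Epsilon 3, Zeta 6.
Delta has quota 23.242 (lower 23, upper 24) but receives 25 — outside the quota interval.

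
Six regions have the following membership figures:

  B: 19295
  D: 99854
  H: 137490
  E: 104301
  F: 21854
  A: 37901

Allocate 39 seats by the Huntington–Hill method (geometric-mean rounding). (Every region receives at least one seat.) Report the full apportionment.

With divisor 10968: modified quotas B 1.759, D 9.104, H 12.536, E 9.510, F 1.993, A 3.456.
Geometric-mean thresholds: B √(1·2)=1.414, D √(9·10)=9.487, H √(12·13)=12.490, E √(9·10)=9.487, F √(1·2)=1.414, A √(3·4)=3.464.
Each quota rounded against its threshold gives B 2, D 9, H 13, E 10, F 2, A 3 (total 39).

B: 2, D: 9, H: 13, E: 10, F: 2, A: 3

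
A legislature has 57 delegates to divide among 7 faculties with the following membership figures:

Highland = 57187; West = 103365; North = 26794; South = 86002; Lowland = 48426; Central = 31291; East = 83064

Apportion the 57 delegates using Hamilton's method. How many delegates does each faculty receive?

Total 436129; standard divisor 436129/57 ≈ 7651.386.
Standard quotas: Highland 7.4741, West 13.5093, North 3.5018, South 11.2401, Lowland 6.3290, Central 4.0896, East 10.8561.
Lower quotas: Highland 7, West 13, North 3, South 11, Lowland 6, Central 4, East 10 (sum 54, leaving 3 seats).
Remainders in descending order: East 0.8561, West 0.5093, North 0.5018, Highland 0.4741, Lowland 0.3290, South 0.2401, Central 0.0896.
Largest remainders: East, West, North receive the extra seats.

Highland 7, West 14, North 4, South 11, Lowland 6, Central 4, East 11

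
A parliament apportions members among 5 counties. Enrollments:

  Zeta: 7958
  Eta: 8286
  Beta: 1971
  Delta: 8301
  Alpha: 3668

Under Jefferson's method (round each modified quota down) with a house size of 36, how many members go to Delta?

Standard divisor 30184/36 ≈ 838.444; standard quotas: Zeta 9.491, Eta 9.883, Beta 2.351, Delta 9.900, Alpha 4.375.
Rounding down gives 9, 9, 2, 9, 4 = 33 seats, so the divisor must be adjusted.
With modified divisor 780: modified quotas Zeta 10.203, Eta 10.623, Beta 2.527, Delta 10.642, Alpha 4.703.
Rounding down: Zeta 10, Eta 10, Beta 2, Delta 10, Alpha 4 (total 36).
Delta receives 10.

10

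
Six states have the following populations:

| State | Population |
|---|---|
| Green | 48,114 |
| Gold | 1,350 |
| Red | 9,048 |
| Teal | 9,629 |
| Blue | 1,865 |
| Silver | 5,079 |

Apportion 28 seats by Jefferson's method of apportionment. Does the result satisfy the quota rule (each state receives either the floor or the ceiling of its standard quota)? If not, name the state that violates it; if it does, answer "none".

Standard quotas: Green 17.942, Gold 0.503, Red 3.374, Teal 3.591, Blue 0.695, Silver 1.894.
Jefferson allocation: Green 19, Gold 0, Red 3, Teal 4, Blue 0, Silver 2.
Green has quota 17.942 (lower 17, upper 18) but receives 19 — outside the quota interval.

Green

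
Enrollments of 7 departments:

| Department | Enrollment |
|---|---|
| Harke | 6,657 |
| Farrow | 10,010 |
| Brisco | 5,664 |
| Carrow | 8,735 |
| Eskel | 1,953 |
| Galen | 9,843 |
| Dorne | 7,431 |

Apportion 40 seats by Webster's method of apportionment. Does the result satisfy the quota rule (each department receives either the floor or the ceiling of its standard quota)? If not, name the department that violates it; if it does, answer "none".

Standard quotas: Harke 5.295, Farrow 7.961, Brisco 4.505, Carrow 6.947, Eskel 1.553, Galen 7.829, Dorne 5.910.
Webster allocation: Harke 5, Farrow 8, Brisco 4, Carrow 7, Eskel 2, Galen 8, Dorne 6.
Every allocation lies between the lower and upper quota.

none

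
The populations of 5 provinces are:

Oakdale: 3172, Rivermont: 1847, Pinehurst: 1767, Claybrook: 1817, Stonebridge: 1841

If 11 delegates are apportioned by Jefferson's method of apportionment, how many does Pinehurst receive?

2

Standard divisor 10444/11 ≈ 949.455; standard quotas: Oakdale 3.341, Rivermont 1.945, Pinehurst 1.861, Claybrook 1.914, Stonebridge 1.939.
Rounding down gives 3, 1, 1, 1, 1 = 7 seats, so the divisor must be adjusted.
With modified divisor 800: modified quotas Oakdale 3.965, Rivermont 2.309, Pinehurst 2.209, Claybrook 2.271, Stonebridge 2.301.
Rounding down: Oakdale 3, Rivermont 2, Pinehurst 2, Claybrook 2, Stonebridge 2 (total 11).
Pinehurst receives 2.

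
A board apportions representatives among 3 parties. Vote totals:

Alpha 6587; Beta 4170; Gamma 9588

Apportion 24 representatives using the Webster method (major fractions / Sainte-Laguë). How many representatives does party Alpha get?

Standard divisor 20345/24 ≈ 847.708; standard quotas: Alpha 7.770, Beta 4.919, Gamma 11.310.
Rounding to the nearest integer gives Alpha 8, Beta 5, Gamma 11 — total 24, matching the house size, so no adjustment is needed.
Alpha receives 8.

8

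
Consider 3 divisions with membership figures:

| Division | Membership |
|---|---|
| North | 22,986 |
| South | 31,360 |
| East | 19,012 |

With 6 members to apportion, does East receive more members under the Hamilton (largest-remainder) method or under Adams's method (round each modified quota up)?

Adams

Hamilton: North 2, South 3, East 1.
Adams: North 2, South 2, East 2.
East gets 1 under Hamilton and 2 under Adams.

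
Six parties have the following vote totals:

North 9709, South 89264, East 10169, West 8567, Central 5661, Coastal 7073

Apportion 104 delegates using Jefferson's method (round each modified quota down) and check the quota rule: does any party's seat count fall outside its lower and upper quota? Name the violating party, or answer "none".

South

Standard quotas: North 7.741, South 71.169, East 8.108, West 6.830, Central 4.513, Coastal 5.639.
Jefferson allocation: North 7, South 73, East 8, West 7, Central 4, Coastal 5.
South has quota 71.169 (lower 71, upper 72) but receives 73 — outside the quota interval.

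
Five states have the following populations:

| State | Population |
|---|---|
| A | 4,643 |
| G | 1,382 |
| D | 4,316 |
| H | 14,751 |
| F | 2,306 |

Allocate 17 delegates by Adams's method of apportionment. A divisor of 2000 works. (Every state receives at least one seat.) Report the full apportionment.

With modified divisor 2000: modified quotas A 2.321, G 0.691, D 2.158, H 7.375, F 1.153.
Rounding up: A 3, G 1, D 3, H 8, F 2 (total 17).

A 3; G 1; D 3; H 8; F 2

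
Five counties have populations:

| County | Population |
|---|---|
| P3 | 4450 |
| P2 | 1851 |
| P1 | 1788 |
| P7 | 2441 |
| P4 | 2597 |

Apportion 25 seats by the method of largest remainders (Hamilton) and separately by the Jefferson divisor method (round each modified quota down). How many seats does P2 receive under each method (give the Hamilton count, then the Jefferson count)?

Hamilton: P3 8, P2 4, P1 3, P7 5, P4 5.
Jefferson: P3 9, P2 3, P1 3, P7 5, P4 5.
P2 gets 4 under Hamilton and 3 under Jefferson.

4 and 3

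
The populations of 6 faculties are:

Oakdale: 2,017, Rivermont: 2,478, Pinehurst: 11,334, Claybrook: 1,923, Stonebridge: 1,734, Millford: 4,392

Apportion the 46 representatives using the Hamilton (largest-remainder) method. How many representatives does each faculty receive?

The standard divisor is 23878/46 ≈ 519.087.
Standard quotas: Oakdale 3.8857, Rivermont 4.7738, Pinehurst 21.8345, Claybrook 3.7046, Stonebridge 3.3405, Millford 8.4610.
Lower quotas: Oakdale 3, Rivermont 4, Pinehurst 21, Claybrook 3, Stonebridge 3, Millford 8 (sum 42, leaving 4 seats).
Remainders in descending order: Oakdale 0.8857, Pinehurst 0.8345, Rivermont 0.7738, Claybrook 0.7046, Millford 0.4610, Stonebridge 0.3405.
Largest remainders: Oakdale, Pinehurst, Rivermont, Claybrook receive the extra seats.

Oakdale: 4, Rivermont: 5, Pinehurst: 22, Claybrook: 4, Stonebridge: 3, Millford: 8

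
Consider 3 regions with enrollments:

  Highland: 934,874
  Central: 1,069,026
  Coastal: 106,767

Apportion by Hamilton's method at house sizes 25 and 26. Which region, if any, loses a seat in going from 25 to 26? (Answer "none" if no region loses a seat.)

none

At 25 seats: Highland 11, Central 13, Coastal 1.
At 26 seats: Highland 12, Central 13, Coastal 1.
No region's allocation decreased.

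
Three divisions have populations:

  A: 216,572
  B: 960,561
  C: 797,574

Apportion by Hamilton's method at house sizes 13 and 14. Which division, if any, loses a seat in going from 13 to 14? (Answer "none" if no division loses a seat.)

At 13 seats: A 2, B 6, C 5.
At 14 seats: A 1, B 7, C 6.
A drops from 2 to 1.

A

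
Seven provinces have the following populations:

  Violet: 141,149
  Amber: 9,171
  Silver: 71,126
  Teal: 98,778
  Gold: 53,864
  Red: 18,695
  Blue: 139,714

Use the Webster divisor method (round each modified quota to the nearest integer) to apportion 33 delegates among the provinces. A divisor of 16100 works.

With modified divisor 16100: modified quotas Violet 8.767, Amber 0.570, Silver 4.418, Teal 6.135, Gold 3.346, Red 1.161, Blue 8.678.
Rounding to the nearest integer: Violet 9, Amber 1, Silver 4, Teal 6, Gold 3, Red 1, Blue 9 (total 33).

Violet 9; Amber 1; Silver 4; Teal 6; Gold 3; Red 1; Blue 9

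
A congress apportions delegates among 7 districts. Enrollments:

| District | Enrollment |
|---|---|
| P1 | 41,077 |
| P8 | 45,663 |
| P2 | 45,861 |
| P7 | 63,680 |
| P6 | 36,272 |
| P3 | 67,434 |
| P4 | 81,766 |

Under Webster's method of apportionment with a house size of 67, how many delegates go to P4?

Standard divisor 381753/67 ≈ 5697.806; standard quotas: P1 7.209, P8 8.014, P2 8.049, P7 11.176, P6 6.366, P3 11.835, P4 14.350.
Rounding to the nearest integer gives 7, 8, 8, 11, 6, 12, 14 = 66 seats, so the divisor must be adjusted.
With modified divisor 5600: modified quotas P1 7.335, P8 8.154, P2 8.189, P7 11.371, P6 6.477, P3 12.042, P4 14.601.
Rounding to the nearest integer: P1 7, P8 8, P2 8, P7 11, P6 6, P3 12, P4 15 (total 67).
P4 receives 15.

15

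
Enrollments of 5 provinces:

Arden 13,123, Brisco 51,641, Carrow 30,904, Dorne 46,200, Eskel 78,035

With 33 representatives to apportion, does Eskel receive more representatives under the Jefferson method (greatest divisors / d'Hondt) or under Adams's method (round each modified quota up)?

Jefferson

Jefferson: Arden 2, Brisco 8, Carrow 4, Dorne 7, Eskel 12.
Adams: Arden 2, Brisco 8, Carrow 5, Dorne 7, Eskel 11.
Eskel gets 12 under Jefferson and 11 under Adams.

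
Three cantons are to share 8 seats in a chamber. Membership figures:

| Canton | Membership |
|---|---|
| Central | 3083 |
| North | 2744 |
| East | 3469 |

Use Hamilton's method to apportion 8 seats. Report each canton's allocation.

The standard divisor is 9296/8 = 1162.
Standard quotas: Central 2.653, North 2.361, East 2.985.
Lower quotas: Central 2, North 2, East 2 (sum 6, leaving 2 seats).
Remainders in descending order: East 0.985, Central 0.653, North 0.361.
The surplus seats go to East, Central.

Central 3; North 2; East 3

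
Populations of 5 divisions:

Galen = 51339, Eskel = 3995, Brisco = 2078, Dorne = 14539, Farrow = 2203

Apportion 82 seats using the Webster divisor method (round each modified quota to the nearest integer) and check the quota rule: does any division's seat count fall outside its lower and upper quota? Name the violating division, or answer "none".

Standard quotas: Galen 56.771, Eskel 4.418, Brisco 2.298, Dorne 16.077, Farrow 2.436.
Webster allocation: Galen 58, Eskel 4, Brisco 2, Dorne 16, Farrow 2.
Galen has quota 56.771 (lower 56, upper 57) but receives 58 — outside the quota interval.

Galen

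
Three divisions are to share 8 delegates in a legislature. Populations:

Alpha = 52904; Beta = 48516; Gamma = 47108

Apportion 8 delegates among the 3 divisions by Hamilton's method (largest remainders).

Alpha=3, Beta=3, Gamma=2

The standard divisor is 148528/8 = 18566.
Standard quotas: Alpha 2.8495, Beta 2.6132, Gamma 2.5373.
Lower quotas: Alpha 2, Beta 2, Gamma 2 (sum 6, leaving 2 seats).
Remainders in descending order: Alpha 0.8495, Beta 0.6132, Gamma 0.5373.
The surplus seats go to Alpha, Beta.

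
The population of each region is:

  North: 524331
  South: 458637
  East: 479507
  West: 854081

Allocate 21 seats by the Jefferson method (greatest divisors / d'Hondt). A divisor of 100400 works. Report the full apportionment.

With modified divisor 100400: modified quotas North 5.222, South 4.568, East 4.776, West 8.507.
Rounding down: North 5, South 4, East 4, West 8 (total 21).

North 5, South 4, East 4, West 8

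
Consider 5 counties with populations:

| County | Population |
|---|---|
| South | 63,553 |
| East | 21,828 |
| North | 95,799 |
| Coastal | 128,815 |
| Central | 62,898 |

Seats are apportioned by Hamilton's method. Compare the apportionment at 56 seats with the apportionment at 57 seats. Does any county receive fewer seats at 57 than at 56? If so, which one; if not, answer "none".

At 56 seats: South 10, East 3, North 14, Coastal 19, Central 10.
At 57 seats: South 10, East 3, North 15, Coastal 20, Central 9.
Central drops from 10 to 9.

Central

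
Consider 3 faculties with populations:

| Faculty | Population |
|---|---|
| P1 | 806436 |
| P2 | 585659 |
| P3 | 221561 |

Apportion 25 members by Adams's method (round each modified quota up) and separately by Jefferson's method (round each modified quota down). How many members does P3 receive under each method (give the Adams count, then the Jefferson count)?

4 and 3

Adams: P1 12, P2 9, P3 4.
Jefferson: P1 13, P2 9, P3 3.
P3 gets 4 under Adams and 3 under Jefferson.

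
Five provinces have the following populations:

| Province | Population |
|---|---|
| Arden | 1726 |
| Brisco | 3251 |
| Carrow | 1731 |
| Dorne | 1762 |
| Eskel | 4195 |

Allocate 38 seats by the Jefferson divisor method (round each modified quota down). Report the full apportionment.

Standard divisor 12665/38 ≈ 333.289; standard quotas: Arden 5.179, Brisco 9.754, Carrow 5.194, Dorne 5.287, Eskel 12.587.
Rounding down gives 5, 9, 5, 5, 12 = 36 seats, so the divisor must be adjusted.
With modified divisor 310: modified quotas Arden 5.568, Brisco 10.487, Carrow 5.584, Dorne 5.684, Eskel 13.532.
Rounding down: Arden 5, Brisco 10, Carrow 5, Dorne 5, Eskel 13 (total 38).

Arden 5, Brisco 10, Carrow 5, Dorne 5, Eskel 13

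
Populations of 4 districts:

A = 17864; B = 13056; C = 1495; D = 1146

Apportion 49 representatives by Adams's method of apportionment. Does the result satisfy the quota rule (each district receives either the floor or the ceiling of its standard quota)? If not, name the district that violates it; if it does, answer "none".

A

Standard quotas: A 26.082, B 19.062, C 2.183, D 1.673.
Adams allocation: A 25, B 19, C 3, D 2.
A has quota 26.082 (lower 26, upper 27) but receives 25 — outside the quota interval.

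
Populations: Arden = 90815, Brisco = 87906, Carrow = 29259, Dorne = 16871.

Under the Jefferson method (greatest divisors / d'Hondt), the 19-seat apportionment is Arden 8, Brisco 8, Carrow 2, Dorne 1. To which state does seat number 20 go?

Priority for the next seat is population ÷ (current seats + 1).
Priorities: Arden 10090.556, Brisco 9767.333, Carrow 9753.000, Dorne 8435.500.
Highest priority: Arden.

Arden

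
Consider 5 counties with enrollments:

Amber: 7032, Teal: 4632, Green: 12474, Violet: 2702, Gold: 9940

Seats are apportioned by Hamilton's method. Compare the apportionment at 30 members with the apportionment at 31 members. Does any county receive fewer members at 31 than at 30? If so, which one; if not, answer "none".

At 30 seats: Amber 6, Teal 4, Green 10, Violet 2, Gold 8.
At 31 seats: Amber 6, Teal 4, Green 11, Violet 2, Gold 8.
No county's allocation decreased.

none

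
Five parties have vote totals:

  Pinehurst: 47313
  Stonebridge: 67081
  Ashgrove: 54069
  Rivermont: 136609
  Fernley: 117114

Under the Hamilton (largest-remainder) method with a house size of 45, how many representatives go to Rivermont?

Total 422186; standard divisor 422186/45 ≈ 9381.911.
Standard quotas: Pinehurst 5.0430, Stonebridge 7.1500, Ashgrove 5.7631, Rivermont 14.5609, Fernley 12.4830.
Lower quotas: Pinehurst 5, Stonebridge 7, Ashgrove 5, Rivermont 14, Fernley 12 (sum 43, leaving 2 seats).
Remainders in descending order: Ashgrove 0.7631, Rivermont 0.5609, Fernley 0.4830, Stonebridge 0.1500, Pinehurst 0.0430.
Largest remainders: Ashgrove, Rivermont receive the extra seats.
Rivermont receives 15.

15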